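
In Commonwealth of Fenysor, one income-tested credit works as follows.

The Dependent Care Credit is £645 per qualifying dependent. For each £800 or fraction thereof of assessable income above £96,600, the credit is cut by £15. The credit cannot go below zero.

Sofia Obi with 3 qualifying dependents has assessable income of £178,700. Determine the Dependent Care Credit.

Dependent Care Credit: base = 3 × £645 = £1,935. income exceeds £96,600 by £82,100, which is 103 full-or-partial £800 increments; reduction = 103 × £15 = £1,545, leaving £390.

£390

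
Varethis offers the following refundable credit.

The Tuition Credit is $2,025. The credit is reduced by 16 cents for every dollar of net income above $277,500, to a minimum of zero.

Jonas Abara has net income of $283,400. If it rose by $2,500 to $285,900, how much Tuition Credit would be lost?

$400

At $283,400 — 16% of the $5,900 excess over $277,500 is $944; credit = $2,025 − $944 = $1,081.
At $285,900 — 16% of the $8,400 excess over $277,500 is $1,344; credit = $2,025 − $1,344 = $681.
Lost: $1,081 − $681 = $400.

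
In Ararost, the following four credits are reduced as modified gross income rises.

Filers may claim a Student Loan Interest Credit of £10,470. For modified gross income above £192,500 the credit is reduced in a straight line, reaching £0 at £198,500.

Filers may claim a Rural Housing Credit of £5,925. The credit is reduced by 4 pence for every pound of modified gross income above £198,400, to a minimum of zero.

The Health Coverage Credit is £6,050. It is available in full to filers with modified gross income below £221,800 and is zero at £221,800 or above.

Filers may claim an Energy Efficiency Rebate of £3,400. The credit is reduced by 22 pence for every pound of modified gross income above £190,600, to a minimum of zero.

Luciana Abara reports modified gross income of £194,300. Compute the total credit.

Student Loan Interest Credit: £194,300 is £1,800 into a £6,000 phase-out range, leaving 4,200/6,000 of the credit: £10,470 × 4,200/6,000 = £7,329.
Rural Housing Credit: £194,300 is at or below the £198,400 threshold, so the full £5,925 applies.
Health Coverage Credit: £194,300 is below the £221,800 cutoff, so the full £6,050 applies.
Energy Efficiency Rebate: 22% of the £3,700 excess over £190,600 is £814; credit = £3,400 − £814 = £2,586.
Total: £7,329 + £5,925 + £6,050 + £2,586 = £21,890.

£21,890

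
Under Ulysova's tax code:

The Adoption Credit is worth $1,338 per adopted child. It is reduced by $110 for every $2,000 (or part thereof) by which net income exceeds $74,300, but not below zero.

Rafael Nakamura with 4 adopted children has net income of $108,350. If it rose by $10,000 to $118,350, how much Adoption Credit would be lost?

$550

At $108,350 — base = 4 × $1,338 = $5,352. income exceeds $74,300 by $34,050, which is 18 full-or-partial $2,000 increments; reduction = 18 × $110 = $1,980, leaving $3,372.
At $118,350 — base = 4 × $1,338 = $5,352. income exceeds $74,300 by $44,050, which is 23 full-or-partial $2,000 increments; reduction = 23 × $110 = $2,530, leaving $2,822.
Lost: $3,372 − $2,822 = $550.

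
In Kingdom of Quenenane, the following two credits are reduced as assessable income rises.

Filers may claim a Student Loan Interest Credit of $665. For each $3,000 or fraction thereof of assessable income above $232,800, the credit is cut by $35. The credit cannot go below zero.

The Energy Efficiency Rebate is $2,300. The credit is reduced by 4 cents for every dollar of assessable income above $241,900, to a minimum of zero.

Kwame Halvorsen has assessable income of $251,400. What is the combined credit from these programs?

$2,340

Student Loan Interest Credit: income exceeds $232,800 by $18,600, which is 7 full-or-partial $3,000 increments; reduction = 7 × $35 = $245, leaving $420.
Energy Efficiency Rebate: 4% of the $9,500 excess over $241,900 is $380; credit = $2,300 − $380 = $1,920.
Total: $420 + $1,920 = $2,340.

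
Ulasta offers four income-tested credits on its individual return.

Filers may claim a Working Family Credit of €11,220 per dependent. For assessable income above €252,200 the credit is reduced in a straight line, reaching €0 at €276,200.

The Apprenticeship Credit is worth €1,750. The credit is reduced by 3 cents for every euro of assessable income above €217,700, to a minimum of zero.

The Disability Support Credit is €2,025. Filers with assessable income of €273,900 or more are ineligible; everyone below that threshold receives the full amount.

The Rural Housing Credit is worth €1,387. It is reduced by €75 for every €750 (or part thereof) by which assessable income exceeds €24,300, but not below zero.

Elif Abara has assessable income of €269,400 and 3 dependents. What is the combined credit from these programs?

Working Family Credit: base = 3 × €11,220 = €33,660. €269,400 is €17,200 into a €24,000 phase-out range, leaving 6,800/24,000 of the credit: €33,660 × 6,800/24,000 = €9,537.
Apprenticeship Credit: 3% of the €51,700 excess over €217,700 is €1,551; credit = €1,750 − €1,551 = €199.
Disability Support Credit: €269,400 is below the €273,900 cutoff, so the full €2,025 applies.
Rural Housing Credit: income exceeds €24,300 by €245,100 → 327 increments × €75 = €24,525 ≥ base, so the credit is €0.
Total: €9,537 + €199 + €2,025 + €0 = €11,761.

€11,761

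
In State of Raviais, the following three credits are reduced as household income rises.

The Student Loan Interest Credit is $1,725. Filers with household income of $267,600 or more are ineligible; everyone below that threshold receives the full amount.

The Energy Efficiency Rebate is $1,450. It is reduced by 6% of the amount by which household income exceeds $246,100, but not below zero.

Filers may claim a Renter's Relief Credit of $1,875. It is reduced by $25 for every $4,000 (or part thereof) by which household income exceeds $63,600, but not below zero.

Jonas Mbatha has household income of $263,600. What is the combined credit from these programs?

Student Loan Interest Credit: $263,600 is below the $267,600 cutoff, so the full $1,725 applies.
Energy Efficiency Rebate: 6% of the $17,500 excess over $246,100 is $1,050; credit = $1,450 − $1,050 = $400.
Renter's Relief Credit: income exceeds $63,600 by $200,000, which is 50 full-or-partial $4,000 increments; reduction = 50 × $25 = $1,250, leaving $625.
Total: $1,725 + $400 + $625 = $2,750.

$2,750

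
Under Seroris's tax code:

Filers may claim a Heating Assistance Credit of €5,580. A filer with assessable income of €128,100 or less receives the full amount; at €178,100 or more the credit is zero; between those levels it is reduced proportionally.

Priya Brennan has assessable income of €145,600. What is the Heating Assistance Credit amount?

€3,627

Heating Assistance Credit: €145,600 is €17,500 into a €50,000 phase-out range, leaving 32,500/50,000 of the credit: €5,580 × 32,500/50,000 = €3,627.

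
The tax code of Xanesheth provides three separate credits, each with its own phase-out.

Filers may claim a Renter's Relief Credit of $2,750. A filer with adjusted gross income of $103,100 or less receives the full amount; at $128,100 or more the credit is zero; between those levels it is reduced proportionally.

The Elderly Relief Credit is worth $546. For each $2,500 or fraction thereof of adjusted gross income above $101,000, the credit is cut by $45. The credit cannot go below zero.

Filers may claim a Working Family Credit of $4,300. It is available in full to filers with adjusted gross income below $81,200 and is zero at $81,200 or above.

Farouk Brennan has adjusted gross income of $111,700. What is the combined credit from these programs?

Renter's Relief Credit: $111,700 is $8,600 into a $25,000 phase-out range, leaving 16,400/25,000 of the credit: $2,750 × 16,400/25,000 = $1,804.
Elderly Relief Credit: income exceeds $101,000 by $10,700, which is 5 full-or-partial $2,500 increments; reduction = 5 × $45 = $225, leaving $321.
Working Family Credit: $111,700 meets or exceeds the $81,200 cutoff, so the credit is $0.
Total: $1,804 + $321 + $0 = $2,125.

$2,125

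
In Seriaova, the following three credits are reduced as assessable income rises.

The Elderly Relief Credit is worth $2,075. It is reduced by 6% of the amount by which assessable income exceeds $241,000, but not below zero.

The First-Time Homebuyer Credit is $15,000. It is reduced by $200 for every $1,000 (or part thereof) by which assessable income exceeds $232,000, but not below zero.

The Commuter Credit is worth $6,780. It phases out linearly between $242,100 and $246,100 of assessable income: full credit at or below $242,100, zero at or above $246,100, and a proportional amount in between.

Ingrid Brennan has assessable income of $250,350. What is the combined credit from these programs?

$12,714

Elderly Relief Credit: 6% of the $9,350 excess over $241,000 is $561; credit = $2,075 − $561 = $1,514.
First-Time Homebuyer Credit: income exceeds $232,000 by $18,350, which is 19 full-or-partial $1,000 increments; reduction = 19 × $200 = $3,800, leaving $11,200.
Commuter Credit: $250,350 is at or above $246,100, so the credit is $0.
Total: $1,514 + $11,200 + $0 = $12,714.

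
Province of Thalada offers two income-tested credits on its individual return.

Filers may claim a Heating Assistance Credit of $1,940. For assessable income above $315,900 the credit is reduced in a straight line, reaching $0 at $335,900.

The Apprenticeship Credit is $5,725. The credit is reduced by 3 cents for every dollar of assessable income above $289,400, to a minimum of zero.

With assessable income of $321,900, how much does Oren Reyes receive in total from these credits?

$6,108

Heating Assistance Credit: $321,900 is $6,000 into a $20,000 phase-out range, leaving 14,000/20,000 of the credit: $1,940 × 14,000/20,000 = $1,358.
Apprenticeship Credit: 3% of the $32,500 excess over $289,400 is $975; credit = $5,725 − $975 = $4,750.
Total: $1,358 + $4,750 = $6,108.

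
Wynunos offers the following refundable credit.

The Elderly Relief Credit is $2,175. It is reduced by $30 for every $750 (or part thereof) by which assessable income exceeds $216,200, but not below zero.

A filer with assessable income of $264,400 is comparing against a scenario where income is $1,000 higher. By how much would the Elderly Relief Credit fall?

$30

At $264,400 — income exceeds $216,200 by $48,200, which is 65 full-or-partial $750 increments; reduction = 65 × $30 = $1,950, leaving $225.
At $265,400 — income exceeds $216,200 by $49,200, which is 66 full-or-partial $750 increments; reduction = 66 × $30 = $1,980, leaving $195.
Lost: $225 − $195 = $30.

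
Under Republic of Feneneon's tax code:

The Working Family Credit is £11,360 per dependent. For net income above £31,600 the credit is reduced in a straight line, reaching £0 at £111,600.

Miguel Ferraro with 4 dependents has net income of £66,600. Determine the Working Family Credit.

Working Family Credit: base = 4 × £11,360 = £45,440. £66,600 is £35,000 into a £80,000 phase-out range, leaving 45,000/80,000 of the credit: £45,440 × 45,000/80,000 = £25,560.

£25,560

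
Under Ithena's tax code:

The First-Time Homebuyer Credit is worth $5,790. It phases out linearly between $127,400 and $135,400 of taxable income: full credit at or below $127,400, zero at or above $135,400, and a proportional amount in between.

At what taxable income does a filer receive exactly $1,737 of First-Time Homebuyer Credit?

$133,000

$1,737 is 1,737/5,790 of the full $5,790, so 4,053/5,790 of the $8,000 range has been used: income = $127,400 + $8,000 × 4,053/5,790 = $133,000.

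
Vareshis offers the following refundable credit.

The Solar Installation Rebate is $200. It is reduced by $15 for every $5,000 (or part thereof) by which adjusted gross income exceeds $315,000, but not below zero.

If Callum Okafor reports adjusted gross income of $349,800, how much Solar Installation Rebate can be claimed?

$95

Solar Installation Rebate: income exceeds $315,000 by $34,800, which is 7 full-or-partial $5,000 increments; reduction = 7 × $15 = $105, leaving $95.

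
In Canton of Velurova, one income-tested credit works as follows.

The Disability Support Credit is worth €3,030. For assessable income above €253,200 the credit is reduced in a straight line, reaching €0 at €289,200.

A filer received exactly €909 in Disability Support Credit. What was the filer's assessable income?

€278,400

€909 is 909/3,030 of the full €3,030, so 2,121/3,030 of the €36,000 range has been used: income = €253,200 + €36,000 × 2,121/3,030 = €278,400.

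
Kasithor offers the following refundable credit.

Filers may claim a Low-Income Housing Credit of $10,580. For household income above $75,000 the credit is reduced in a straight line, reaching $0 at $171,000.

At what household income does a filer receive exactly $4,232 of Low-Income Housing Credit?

$4,232 is 4,232/10,580 of the full $10,580, so 6,348/10,580 of the $96,000 range has been used: income = $75,000 + $96,000 × 6,348/10,580 = $132,600.

$132,600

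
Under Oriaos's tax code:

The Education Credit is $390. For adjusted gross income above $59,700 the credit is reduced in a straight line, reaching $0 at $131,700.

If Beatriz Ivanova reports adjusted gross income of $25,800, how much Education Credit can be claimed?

$390

Education Credit: $25,800 is at or below the $59,700 threshold, so the full $390 applies.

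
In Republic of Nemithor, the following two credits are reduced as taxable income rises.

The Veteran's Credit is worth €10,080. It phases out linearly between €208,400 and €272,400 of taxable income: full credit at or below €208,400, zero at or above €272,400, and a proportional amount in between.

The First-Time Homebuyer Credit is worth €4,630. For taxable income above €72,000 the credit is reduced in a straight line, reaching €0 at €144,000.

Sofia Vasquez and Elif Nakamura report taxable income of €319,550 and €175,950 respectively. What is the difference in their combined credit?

Sofia (€319,550): Veteran's Credit: €319,550 is at or above €272,400, so the credit is €0. First-Time Homebuyer Credit: €319,550 is at or above €144,000, so the credit is €0. total €0 + €0 = €0
Elif (€175,950): Veteran's Credit: €175,950 is at or below the €208,400 threshold, so the full €10,080 applies. First-Time Homebuyer Credit: €175,950 is at or above €144,000, so the credit is €0. total €10,080 + €0 = €10,080
Difference: |€0 − €10,080| = €10,080.

€10,080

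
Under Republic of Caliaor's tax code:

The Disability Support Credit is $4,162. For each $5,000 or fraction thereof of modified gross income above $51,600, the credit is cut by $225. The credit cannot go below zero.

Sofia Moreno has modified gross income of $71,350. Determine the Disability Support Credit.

$3,262

Disability Support Credit: income exceeds $51,600 by $19,750, which is 4 full-or-partial $5,000 increments; reduction = 4 × $225 = $900, leaving $3,262.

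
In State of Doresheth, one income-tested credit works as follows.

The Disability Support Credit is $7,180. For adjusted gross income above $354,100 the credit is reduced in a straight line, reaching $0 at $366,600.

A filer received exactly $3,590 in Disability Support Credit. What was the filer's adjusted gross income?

$3,590 is 3,590/7,180 of the full $7,180, so 3,590/7,180 of the $12,500 range has been used: income = $354,100 + $12,500 × 3,590/7,180 = $360,350.

$360,350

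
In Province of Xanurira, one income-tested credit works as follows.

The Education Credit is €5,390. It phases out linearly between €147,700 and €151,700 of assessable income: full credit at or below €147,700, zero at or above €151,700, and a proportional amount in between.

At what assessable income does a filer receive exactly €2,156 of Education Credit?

€2,156 is 2,156/5,390 of the full €5,390, so 3,234/5,390 of the €4,000 range has been used: income = €147,700 + €4,000 × 3,234/5,390 = €150,100.

€150,100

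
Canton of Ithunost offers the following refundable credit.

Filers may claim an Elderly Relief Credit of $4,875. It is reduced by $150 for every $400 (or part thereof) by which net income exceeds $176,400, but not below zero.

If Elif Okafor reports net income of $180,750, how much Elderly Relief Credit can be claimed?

Elderly Relief Credit: income exceeds $176,400 by $4,350, which is 11 full-or-partial $400 increments; reduction = 11 × $150 = $1,650, leaving $3,225.

$3,225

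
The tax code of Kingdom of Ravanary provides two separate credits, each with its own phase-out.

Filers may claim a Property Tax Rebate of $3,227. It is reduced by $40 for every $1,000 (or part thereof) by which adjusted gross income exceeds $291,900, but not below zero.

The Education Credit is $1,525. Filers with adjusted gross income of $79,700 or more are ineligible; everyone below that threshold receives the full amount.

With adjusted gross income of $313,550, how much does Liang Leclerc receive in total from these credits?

$2,347

Property Tax Rebate: income exceeds $291,900 by $21,650, which is 22 full-or-partial $1,000 increments; reduction = 22 × $40 = $880, leaving $2,347.
Education Credit: $313,550 meets or exceeds the $79,700 cutoff, so the credit is $0.
Total: $2,347 + $0 = $2,347.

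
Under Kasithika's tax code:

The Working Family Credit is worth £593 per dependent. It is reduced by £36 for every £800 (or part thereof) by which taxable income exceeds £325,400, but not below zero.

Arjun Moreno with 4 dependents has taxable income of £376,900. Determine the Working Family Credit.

Working Family Credit: base = 4 × £593 = £2,372. income exceeds £325,400 by £51,500, which is 65 full-or-partial £800 increments; reduction = 65 × £36 = £2,340, leaving £32.

£32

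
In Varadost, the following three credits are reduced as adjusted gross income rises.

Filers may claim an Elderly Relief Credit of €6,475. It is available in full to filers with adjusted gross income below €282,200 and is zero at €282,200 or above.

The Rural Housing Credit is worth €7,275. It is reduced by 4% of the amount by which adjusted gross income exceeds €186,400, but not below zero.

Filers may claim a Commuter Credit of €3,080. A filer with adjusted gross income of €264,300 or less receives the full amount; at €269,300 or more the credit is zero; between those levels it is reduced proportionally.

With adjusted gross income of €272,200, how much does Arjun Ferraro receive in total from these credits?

Elderly Relief Credit: €272,200 is below the €282,200 cutoff, so the full €6,475 applies.
Rural Housing Credit: 4% of the €85,800 excess over €186,400 is €3,432; credit = €7,275 − €3,432 = €3,843.
Commuter Credit: €272,200 is at or above €269,300, so the credit is €0.
Total: €6,475 + €3,843 + €0 = €10,318.

€10,318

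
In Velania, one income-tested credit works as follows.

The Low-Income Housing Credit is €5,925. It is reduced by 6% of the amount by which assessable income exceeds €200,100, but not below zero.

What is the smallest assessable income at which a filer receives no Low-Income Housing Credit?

The credit falls by 6% of each euro above €200,100, so it reaches zero when the excess is €5,925 / 6% = €98,750: income = €200,100 + €98,750 = €298,850.

€298,850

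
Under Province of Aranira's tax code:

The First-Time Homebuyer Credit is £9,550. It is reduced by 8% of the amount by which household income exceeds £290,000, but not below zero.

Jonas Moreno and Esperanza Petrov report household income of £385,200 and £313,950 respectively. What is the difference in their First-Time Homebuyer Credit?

Jonas (£385,200): First-Time Homebuyer Credit: 8% of the £95,200 excess over £290,000 is £7,616; credit = £9,550 − £7,616 = £1,934.
Esperanza (£313,950): First-Time Homebuyer Credit: 8% of the £23,950 excess over £290,000 is £1,916; credit = £9,550 − £1,916 = £7,634.
Difference: |£1,934 − £7,634| = £5,700.

£5,700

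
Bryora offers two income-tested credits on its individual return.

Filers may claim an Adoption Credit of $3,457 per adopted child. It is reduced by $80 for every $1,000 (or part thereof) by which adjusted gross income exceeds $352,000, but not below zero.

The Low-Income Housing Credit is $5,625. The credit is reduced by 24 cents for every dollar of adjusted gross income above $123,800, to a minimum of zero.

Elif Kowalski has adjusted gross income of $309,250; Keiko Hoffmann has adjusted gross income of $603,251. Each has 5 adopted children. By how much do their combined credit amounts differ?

Elif ($309,250): Adoption Credit: base = 5 × $3,457 = $17,285. $309,250 is at or below the $352,000 threshold, so the full $17,285 applies. Low-Income Housing Credit: 24% of the $185,450 excess over $123,800 is $44,508 ≥ base, so the credit is $0. total $17,285 + $0 = $17,285
Keiko ($603,251): Adoption Credit: base = 5 × $3,457 = $17,285. income exceeds $352,000 by $251,251 → 252 increments × $80 = $20,160 ≥ base, so the credit is $0. Low-Income Housing Credit: 24% of the $479,451 excess over $123,800 is $115,068.24 ≥ base, so the credit is $0. total $0 + $0 = $0
Difference: |$17,285 − $0| = $17,285.

$17,285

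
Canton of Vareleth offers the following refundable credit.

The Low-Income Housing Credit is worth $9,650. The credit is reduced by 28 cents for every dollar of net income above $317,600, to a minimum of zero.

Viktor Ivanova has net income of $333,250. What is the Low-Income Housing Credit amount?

Low-Income Housing Credit: 28% of the $15,650 excess over $317,600 is $4,382; credit = $9,650 − $4,382 = $5,268.

$5,268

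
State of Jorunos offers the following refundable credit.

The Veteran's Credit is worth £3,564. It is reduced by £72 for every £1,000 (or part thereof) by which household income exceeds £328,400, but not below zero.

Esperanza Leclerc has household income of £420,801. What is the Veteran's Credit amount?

Veteran's Credit: income exceeds £328,400 by £92,401 → 93 increments × £72 = £6,696 ≥ base, so the credit is £0.

£0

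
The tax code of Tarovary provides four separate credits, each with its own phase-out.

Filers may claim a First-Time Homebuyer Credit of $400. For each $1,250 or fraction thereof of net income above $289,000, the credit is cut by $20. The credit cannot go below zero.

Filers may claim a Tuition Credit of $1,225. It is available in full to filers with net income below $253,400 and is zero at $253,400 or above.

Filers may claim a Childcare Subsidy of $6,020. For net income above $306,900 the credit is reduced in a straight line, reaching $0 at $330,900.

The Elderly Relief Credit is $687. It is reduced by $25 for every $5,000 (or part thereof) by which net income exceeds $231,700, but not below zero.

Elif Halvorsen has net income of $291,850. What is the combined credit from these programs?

$6,722

First-Time Homebuyer Credit: income exceeds $289,000 by $2,850, which is 3 full-or-partial $1,250 increments; reduction = 3 × $20 = $60, leaving $340.
Tuition Credit: $291,850 meets or exceeds the $253,400 cutoff, so the credit is $0.
Childcare Subsidy: $291,850 is at or below the $306,900 threshold, so the full $6,020 applies.
Elderly Relief Credit: income exceeds $231,700 by $60,150, which is 13 full-or-partial $5,000 increments; reduction = 13 × $25 = $325, leaving $362.
Total: $340 + $0 + $6,020 + $362 = $6,722.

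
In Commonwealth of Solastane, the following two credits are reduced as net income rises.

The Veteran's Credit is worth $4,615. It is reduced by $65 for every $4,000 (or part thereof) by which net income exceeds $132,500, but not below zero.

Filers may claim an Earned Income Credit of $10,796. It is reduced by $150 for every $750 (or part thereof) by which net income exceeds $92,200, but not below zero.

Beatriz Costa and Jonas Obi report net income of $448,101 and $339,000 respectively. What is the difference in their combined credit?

$1,235

Beatriz ($448,101): Veteran's Credit: income exceeds $132,500 by $315,601 → 79 increments × $65 = $5,135 ≥ base, so the credit is $0. Earned Income Credit: income exceeds $92,200 by $355,901 → 475 increments × $150 = $71,250 ≥ base, so the credit is $0. total $0 + $0 = $0
Jonas ($339,000): Veteran's Credit: income exceeds $132,500 by $206,500, which is 52 full-or-partial $4,000 increments; reduction = 52 × $65 = $3,380, leaving $1,235. Earned Income Credit: income exceeds $92,200 by $246,800 → 330 increments × $150 = $49,500 ≥ base, so the credit is $0. total $1,235 + $0 = $1,235
Difference: |$0 − $1,235| = $1,235.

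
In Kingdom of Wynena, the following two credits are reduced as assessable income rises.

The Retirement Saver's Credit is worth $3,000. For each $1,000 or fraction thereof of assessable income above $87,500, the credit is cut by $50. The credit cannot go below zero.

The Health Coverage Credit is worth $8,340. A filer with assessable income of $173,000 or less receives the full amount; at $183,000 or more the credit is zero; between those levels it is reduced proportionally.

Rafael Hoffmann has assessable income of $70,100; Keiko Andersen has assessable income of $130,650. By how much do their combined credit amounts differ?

$2,200

Rafael ($70,100): Retirement Saver's Credit: $70,100 is at or below the $87,500 threshold, so the full $3,000 applies. Health Coverage Credit: $70,100 is at or below the $173,000 threshold, so the full $8,340 applies. total $3,000 + $8,340 = $11,340
Keiko ($130,650): Retirement Saver's Credit: income exceeds $87,500 by $43,150, which is 44 full-or-partial $1,000 increments; reduction = 44 × $50 = $2,200, leaving $800. Health Coverage Credit: $130,650 is at or below the $173,000 threshold, so the full $8,340 applies. total $800 + $8,340 = $9,140
Difference: |$11,340 − $9,140| = $2,200.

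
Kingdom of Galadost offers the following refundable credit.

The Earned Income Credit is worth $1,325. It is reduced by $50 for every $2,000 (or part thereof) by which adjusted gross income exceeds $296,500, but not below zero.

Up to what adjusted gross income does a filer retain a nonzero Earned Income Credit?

$348,500

After 26 increments the reduction is 26 × $50 = $1,300, leaving $25; one more increment wipes it out. Increment 26 ends at excess 26 × $2,000 = $52,000, so the highest qualifying income is $296,500 + $52,000 = $348,500.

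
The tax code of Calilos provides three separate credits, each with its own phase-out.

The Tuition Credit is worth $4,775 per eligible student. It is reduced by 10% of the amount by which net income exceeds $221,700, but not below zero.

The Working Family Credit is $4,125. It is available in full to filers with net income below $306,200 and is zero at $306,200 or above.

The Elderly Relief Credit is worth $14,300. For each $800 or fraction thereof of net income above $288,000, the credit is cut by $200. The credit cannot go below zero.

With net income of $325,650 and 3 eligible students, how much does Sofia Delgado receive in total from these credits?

$8,630

Tuition Credit: base = 3 × $4,775 = $14,325. 10% of the $103,950 excess over $221,700 is $10,395; credit = $14,325 − $10,395 = $3,930.
Working Family Credit: $325,650 meets or exceeds the $306,200 cutoff, so the credit is $0.
Elderly Relief Credit: income exceeds $288,000 by $37,650, which is 48 full-or-partial $800 increments; reduction = 48 × $200 = $9,600, leaving $4,700.
Total: $3,930 + $0 + $4,700 = $8,630.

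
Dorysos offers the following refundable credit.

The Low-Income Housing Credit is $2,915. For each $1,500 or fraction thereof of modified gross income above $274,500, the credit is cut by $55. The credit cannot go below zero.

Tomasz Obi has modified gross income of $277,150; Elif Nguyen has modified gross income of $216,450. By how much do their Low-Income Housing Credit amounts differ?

$110

Tomasz ($277,150): Low-Income Housing Credit: income exceeds $274,500 by $2,650, which is 2 full-or-partial $1,500 increments; reduction = 2 × $55 = $110, leaving $2,805.
Elif ($216,450): Low-Income Housing Credit: $216,450 is at or below the $274,500 threshold, so the full $2,915 applies.
Difference: |$2,805 − $2,915| = $110.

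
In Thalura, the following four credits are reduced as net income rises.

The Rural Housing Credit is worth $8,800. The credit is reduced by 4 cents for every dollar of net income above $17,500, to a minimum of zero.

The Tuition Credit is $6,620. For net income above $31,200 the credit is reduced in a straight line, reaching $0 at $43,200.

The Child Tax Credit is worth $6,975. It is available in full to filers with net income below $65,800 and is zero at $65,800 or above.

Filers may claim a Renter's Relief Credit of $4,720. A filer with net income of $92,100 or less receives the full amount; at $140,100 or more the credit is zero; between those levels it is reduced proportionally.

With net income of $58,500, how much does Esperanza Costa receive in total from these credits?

Rural Housing Credit: 4% of the $41,000 excess over $17,500 is $1,640; credit = $8,800 − $1,640 = $7,160.
Tuition Credit: $58,500 is at or above $43,200, so the credit is $0.
Child Tax Credit: $58,500 is below the $65,800 cutoff, so the full $6,975 applies.
Renter's Relief Credit: $58,500 is at or below the $92,100 threshold, so the full $4,720 applies.
Total: $7,160 + $0 + $6,975 + $4,720 = $18,855.

$18,855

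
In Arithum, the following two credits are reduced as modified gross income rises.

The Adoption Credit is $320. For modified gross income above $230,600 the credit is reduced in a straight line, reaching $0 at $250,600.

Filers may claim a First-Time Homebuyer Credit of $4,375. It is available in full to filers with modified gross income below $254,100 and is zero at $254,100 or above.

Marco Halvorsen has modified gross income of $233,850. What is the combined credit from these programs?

Adoption Credit: $233,850 is $3,250 into a $20,000 phase-out range, leaving 16,750/20,000 of the credit: $320 × 16,750/20,000 = $268.
First-Time Homebuyer Credit: $233,850 is below the $254,100 cutoff, so the full $4,375 applies.
Total: $268 + $4,375 = $4,643.

$4,643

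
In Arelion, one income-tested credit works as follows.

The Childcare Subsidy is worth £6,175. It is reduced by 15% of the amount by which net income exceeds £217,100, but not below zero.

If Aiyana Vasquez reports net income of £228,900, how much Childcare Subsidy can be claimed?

Childcare Subsidy: 15% of the £11,800 excess over £217,100 is £1,770; credit = £6,175 − £1,770 = £4,405.

£4,405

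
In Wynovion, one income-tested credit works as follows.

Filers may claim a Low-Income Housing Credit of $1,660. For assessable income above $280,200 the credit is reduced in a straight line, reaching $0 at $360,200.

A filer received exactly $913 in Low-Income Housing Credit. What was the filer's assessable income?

$316,200

$913 is 913/1,660 of the full $1,660, so 747/1,660 of the $80,000 range has been used: income = $280,200 + $80,000 × 747/1,660 = $316,200.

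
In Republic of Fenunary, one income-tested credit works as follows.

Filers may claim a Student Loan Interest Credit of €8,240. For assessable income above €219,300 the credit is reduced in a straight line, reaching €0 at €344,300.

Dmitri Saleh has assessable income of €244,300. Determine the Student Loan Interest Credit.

Student Loan Interest Credit: €244,300 is €25,000 into a €125,000 phase-out range, leaving 100,000/125,000 of the credit: €8,240 × 100,000/125,000 = €6,592.

€6,592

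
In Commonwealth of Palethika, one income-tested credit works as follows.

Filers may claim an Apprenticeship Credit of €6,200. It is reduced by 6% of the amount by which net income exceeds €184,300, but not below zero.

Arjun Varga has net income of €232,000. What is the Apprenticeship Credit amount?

Apprenticeship Credit: 6% of the €47,700 excess over €184,300 is €2,862; credit = €6,200 − €2,862 = €3,338.

€3,338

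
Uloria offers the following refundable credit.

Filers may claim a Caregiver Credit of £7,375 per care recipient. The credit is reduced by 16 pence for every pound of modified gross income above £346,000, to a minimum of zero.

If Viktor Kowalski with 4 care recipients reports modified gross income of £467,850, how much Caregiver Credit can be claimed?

£10,004

Caregiver Credit: base = 4 × £7,375 = £29,500. 16% of the £121,850 excess over £346,000 is £19,496; credit = £29,500 − £19,496 = £10,004.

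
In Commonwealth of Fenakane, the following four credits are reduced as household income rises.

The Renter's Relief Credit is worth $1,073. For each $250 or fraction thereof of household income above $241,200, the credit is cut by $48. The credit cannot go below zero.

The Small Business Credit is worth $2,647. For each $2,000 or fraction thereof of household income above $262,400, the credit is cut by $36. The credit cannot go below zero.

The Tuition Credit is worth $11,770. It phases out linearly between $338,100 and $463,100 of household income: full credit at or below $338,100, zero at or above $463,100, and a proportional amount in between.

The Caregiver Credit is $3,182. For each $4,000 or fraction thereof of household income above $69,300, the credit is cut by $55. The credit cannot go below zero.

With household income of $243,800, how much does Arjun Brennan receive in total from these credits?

Renter's Relief Credit: income exceeds $241,200 by $2,600, which is 11 full-or-partial $250 increments; reduction = 11 × $48 = $528, leaving $545.
Small Business Credit: $243,800 is at or below the $262,400 threshold, so the full $2,647 applies.
Tuition Credit: $243,800 is at or below the $338,100 threshold, so the full $11,770 applies.
Caregiver Credit: income exceeds $69,300 by $174,500, which is 44 full-or-partial $4,000 increments; reduction = 44 × $55 = $2,420, leaving $762.
Total: $545 + $2,647 + $11,770 + $762 = $15,724.

$15,724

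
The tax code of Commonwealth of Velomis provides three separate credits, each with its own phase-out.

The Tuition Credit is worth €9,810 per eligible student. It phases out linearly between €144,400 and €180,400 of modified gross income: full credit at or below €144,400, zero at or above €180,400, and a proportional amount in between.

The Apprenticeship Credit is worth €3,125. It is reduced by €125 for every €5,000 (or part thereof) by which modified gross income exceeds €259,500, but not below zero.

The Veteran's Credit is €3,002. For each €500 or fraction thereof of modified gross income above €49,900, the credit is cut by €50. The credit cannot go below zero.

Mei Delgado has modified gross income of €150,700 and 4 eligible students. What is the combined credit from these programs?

Tuition Credit: base = 4 × €9,810 = €39,240. €150,700 is €6,300 into a €36,000 phase-out range, leaving 29,700/36,000 of the credit: €39,240 × 29,700/36,000 = €32,373.
Apprenticeship Credit: €150,700 is at or below the €259,500 threshold, so the full €3,125 applies.
Veteran's Credit: income exceeds €49,900 by €100,800 → 202 increments × €50 = €10,100 ≥ base, so the credit is €0.
Total: €32,373 + €3,125 + €0 = €35,498.

€35,498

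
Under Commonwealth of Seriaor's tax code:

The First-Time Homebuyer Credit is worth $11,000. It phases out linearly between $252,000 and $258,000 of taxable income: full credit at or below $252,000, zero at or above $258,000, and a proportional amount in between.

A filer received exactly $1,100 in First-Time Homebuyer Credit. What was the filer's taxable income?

$257,400

$1,100 is 1,100/11,000 of the full $11,000, so 9,900/11,000 of the $6,000 range has been used: income = $252,000 + $6,000 × 9,900/11,000 = $257,400.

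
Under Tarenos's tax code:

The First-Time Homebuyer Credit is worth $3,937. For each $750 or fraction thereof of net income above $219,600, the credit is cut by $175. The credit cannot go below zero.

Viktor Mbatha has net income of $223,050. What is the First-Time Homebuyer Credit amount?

First-Time Homebuyer Credit: income exceeds $219,600 by $3,450, which is 5 full-or-partial $750 increments; reduction = 5 × $175 = $875, leaving $3,062.

$3,062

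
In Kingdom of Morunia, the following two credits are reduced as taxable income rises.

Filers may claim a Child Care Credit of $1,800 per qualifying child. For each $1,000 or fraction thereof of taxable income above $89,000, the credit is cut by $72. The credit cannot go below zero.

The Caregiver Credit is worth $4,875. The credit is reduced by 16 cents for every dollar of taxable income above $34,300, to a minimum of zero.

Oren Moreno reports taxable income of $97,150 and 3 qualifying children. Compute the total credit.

Child Care Credit: base = 3 × $1,800 = $5,400. income exceeds $89,000 by $8,150, which is 9 full-or-partial $1,000 increments; reduction = 9 × $72 = $648, leaving $4,752.
Caregiver Credit: 16% of the $62,850 excess over $34,300 is $10,056 ≥ base, so the credit is $0.
Total: $4,752 + $0 = $4,752.

$4,752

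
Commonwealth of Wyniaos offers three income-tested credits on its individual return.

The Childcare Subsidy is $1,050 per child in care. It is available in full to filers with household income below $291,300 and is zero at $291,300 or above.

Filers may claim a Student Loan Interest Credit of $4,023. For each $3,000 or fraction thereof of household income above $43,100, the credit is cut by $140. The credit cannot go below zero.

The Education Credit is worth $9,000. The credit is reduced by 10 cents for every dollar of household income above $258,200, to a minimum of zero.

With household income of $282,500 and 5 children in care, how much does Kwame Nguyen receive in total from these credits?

Childcare Subsidy: base = 5 × $1,050 = $5,250. $282,500 is below the $291,300 cutoff, so the full $5,250 applies.
Student Loan Interest Credit: income exceeds $43,100 by $239,400 → 80 increments × $140 = $11,200 ≥ base, so the credit is $0.
Education Credit: 10% of the $24,300 excess over $258,200 is $2,430; credit = $9,000 − $2,430 = $6,570.
Total: $5,250 + $0 + $6,570 = $11,820.

$11,820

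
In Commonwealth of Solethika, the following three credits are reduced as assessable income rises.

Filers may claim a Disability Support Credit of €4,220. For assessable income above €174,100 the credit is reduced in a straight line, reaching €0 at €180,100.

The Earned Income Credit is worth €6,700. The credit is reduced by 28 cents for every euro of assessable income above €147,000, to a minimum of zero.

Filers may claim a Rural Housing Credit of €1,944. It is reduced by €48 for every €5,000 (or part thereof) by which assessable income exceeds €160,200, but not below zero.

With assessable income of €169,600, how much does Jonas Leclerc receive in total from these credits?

Disability Support Credit: €169,600 is at or below the €174,100 threshold, so the full €4,220 applies.
Earned Income Credit: 28% of the €22,600 excess over €147,000 is €6,328; credit = €6,700 − €6,328 = €372.
Rural Housing Credit: income exceeds €160,200 by €9,400, which is 2 full-or-partial €5,000 increments; reduction = 2 × €48 = €96, leaving €1,848.
Total: €4,220 + €372 + €1,848 = €6,440.

€6,440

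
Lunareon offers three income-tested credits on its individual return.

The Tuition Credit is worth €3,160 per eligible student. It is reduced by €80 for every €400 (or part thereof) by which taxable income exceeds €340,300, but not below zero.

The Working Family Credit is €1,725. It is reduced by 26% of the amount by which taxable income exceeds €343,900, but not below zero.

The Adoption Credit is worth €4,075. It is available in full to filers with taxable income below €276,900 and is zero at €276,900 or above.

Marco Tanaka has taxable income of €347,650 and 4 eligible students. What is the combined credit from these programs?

Tuition Credit: base = 4 × €3,160 = €12,640. income exceeds €340,300 by €7,350, which is 19 full-or-partial €400 increments; reduction = 19 × €80 = €1,520, leaving €11,120.
Working Family Credit: 26% of the €3,750 excess over €343,900 is €975; credit = €1,725 − €975 = €750.
Adoption Credit: €347,650 meets or exceeds the €276,900 cutoff, so the credit is €0.
Total: €11,120 + €750 + €0 = €11,870.

€11,870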